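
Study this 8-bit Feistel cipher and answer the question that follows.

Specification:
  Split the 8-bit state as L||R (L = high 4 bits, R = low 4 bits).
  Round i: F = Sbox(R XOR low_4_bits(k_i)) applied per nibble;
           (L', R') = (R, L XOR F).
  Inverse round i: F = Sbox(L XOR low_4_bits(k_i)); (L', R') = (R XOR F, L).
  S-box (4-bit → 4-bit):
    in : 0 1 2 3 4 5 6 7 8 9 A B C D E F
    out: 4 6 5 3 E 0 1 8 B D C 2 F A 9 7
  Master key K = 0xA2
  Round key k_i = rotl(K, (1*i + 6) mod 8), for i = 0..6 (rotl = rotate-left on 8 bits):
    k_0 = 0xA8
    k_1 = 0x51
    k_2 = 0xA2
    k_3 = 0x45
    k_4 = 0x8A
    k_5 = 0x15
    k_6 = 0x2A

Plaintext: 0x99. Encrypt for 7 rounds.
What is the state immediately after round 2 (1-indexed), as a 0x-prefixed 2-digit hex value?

0xF0

s_0 = plaintext = 0x99
s_1 = Round(s_0, k_0) = 0x9F
s_2 = Round(s_1, k_1) = 0xF0
s_3 = Round(s_2, k_2) = 0x0A
s_4 = Round(s_3, k_3) = 0xA7
s_5 = Round(s_4, k_4) = 0x70
s_6 = Round(s_5, k_5) = 0x07
s_7 = Round(s_6, k_6) = 0x7A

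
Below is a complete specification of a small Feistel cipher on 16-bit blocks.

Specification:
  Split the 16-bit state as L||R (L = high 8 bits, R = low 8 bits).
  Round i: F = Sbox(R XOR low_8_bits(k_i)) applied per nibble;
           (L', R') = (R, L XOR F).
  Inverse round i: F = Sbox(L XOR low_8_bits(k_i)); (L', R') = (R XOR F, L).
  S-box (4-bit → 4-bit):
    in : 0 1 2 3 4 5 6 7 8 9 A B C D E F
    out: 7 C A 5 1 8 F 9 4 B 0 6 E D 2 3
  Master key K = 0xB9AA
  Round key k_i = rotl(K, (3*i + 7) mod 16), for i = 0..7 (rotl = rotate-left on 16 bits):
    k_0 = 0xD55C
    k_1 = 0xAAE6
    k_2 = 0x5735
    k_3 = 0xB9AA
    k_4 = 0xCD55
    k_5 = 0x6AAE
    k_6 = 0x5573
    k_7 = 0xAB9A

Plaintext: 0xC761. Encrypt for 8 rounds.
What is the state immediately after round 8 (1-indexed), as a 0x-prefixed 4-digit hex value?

s_0 = plaintext = 0xC761
s_1 = Round(s_0, k_0) = 0x619A
s_2 = Round(s_1, k_1) = 0x9AFF
s_3 = Round(s_2, k_2) = 0xFF7A
s_4 = Round(s_3, k_3) = 0x7A28
s_5 = Round(s_4, k_4) = 0x28E7
s_6 = Round(s_5, k_5) = 0xE733
s_7 = Round(s_6, k_6) = 0x33F0
s_8 = Round(s_7, k_7) = 0xF0C3

0xF0C3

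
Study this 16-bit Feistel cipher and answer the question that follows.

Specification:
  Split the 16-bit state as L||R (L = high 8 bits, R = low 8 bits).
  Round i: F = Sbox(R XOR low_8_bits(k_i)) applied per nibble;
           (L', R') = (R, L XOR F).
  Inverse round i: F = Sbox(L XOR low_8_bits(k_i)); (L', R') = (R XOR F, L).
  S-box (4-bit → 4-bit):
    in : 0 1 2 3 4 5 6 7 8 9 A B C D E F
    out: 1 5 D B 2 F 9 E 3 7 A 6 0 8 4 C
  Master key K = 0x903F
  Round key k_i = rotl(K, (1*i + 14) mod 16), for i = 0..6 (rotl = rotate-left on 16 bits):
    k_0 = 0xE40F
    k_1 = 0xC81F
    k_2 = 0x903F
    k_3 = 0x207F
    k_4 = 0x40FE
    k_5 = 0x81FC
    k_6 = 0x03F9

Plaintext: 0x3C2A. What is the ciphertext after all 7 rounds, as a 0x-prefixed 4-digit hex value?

s_0 = plaintext = 0x3C2A
s_1 = Round(s_0, k_0) = 0x2AE3
s_2 = Round(s_1, k_1) = 0xE3EA
s_3 = Round(s_2, k_2) = 0xEA6C
s_4 = Round(s_3, k_3) = 0x6CB1
s_5 = Round(s_4, k_4) = 0xB140
s_6 = Round(s_5, k_5) = 0x40D1
s_7 = Round(s_6, k_6) = 0xD193

0xD193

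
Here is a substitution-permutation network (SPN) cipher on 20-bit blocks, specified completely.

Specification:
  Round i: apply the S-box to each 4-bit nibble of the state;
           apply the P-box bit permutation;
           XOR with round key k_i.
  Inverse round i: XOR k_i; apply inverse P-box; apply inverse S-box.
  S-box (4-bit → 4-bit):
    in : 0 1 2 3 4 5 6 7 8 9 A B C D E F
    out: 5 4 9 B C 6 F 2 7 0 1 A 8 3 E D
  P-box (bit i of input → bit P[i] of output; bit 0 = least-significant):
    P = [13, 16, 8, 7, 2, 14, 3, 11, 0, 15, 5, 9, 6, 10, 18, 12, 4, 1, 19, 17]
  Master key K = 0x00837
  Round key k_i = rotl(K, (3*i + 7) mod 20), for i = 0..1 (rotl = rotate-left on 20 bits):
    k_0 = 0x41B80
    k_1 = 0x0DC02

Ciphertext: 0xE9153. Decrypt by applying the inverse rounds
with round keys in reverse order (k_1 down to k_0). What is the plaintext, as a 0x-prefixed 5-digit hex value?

0xFC895

s_0 = ciphertext = 0xE9153
s_1 = InvRound(s_0, k_1) = 0xF8AB1
s_2 = InvRound(s_1, k_0) = 0xFC895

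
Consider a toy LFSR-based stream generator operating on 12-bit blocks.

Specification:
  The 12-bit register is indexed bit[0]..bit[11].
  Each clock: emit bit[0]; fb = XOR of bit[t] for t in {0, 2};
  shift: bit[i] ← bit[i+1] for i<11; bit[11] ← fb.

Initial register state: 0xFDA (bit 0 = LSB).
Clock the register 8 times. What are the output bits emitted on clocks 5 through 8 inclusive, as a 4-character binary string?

1011

reg_0 = 0xFDA
clock 1: out=0, reg = 0x7ED
clock 2: out=1, reg = 0x3F6
clock 3: out=0, reg = 0x9FB
clock 4: out=1, reg = 0xCFD
clock 5: out=1, reg = 0x67E
clock 6: out=0, reg = 0xB3F
clock 7: out=1, reg = 0x59F
clock 8: out=1, reg = 0x2CF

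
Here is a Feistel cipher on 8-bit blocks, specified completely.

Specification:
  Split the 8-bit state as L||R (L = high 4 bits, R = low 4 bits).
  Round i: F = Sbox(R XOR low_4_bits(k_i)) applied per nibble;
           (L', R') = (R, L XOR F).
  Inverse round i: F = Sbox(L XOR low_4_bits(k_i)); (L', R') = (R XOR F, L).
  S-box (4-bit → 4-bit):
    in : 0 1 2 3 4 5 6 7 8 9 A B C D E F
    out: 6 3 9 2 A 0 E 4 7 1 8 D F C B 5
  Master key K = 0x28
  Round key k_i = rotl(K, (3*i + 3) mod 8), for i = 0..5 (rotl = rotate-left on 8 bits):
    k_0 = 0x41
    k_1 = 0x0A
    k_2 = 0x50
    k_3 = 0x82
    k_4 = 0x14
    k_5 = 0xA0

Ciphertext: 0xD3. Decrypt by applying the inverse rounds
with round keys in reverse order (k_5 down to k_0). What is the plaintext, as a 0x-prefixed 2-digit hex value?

0x2C

s_0 = ciphertext = 0xD3
s_1 = InvRound(s_0, k_5) = 0xFD
s_2 = InvRound(s_1, k_4) = 0x0F
s_3 = InvRound(s_2, k_3) = 0x60
s_4 = InvRound(s_3, k_2) = 0xE6
s_5 = InvRound(s_4, k_1) = 0xCE
s_6 = InvRound(s_5, k_0) = 0x2C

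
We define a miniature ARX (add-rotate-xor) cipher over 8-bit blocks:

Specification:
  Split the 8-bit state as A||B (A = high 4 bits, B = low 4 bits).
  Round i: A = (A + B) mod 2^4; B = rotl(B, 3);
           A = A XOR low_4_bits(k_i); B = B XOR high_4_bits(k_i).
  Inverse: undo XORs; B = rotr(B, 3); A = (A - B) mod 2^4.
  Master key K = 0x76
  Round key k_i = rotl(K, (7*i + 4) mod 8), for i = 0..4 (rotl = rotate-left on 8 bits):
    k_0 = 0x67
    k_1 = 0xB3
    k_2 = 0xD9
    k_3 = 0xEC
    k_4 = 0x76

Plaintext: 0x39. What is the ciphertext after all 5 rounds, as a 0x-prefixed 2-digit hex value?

s_0 = plaintext = 0x39
s_1 = Round(s_0, k_0) = 0xBA
s_2 = Round(s_1, k_1) = 0x6E
s_3 = Round(s_2, k_2) = 0xDA
s_4 = Round(s_3, k_3) = 0xBB
s_5 = Round(s_4, k_4) = 0x0A

0x0A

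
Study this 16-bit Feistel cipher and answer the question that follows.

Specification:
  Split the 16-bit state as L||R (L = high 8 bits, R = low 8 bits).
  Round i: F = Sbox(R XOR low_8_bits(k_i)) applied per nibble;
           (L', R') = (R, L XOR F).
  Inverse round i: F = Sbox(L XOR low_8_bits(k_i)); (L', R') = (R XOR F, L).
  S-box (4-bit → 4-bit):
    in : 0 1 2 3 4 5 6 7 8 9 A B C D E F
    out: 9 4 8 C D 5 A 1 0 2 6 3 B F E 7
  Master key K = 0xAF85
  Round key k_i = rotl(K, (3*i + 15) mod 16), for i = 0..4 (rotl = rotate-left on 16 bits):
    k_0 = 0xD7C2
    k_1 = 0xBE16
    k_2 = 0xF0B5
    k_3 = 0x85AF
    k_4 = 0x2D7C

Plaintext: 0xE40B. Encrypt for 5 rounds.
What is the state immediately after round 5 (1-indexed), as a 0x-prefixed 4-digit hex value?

0x8289

s_0 = plaintext = 0xE40B
s_1 = Round(s_0, k_0) = 0x0B56
s_2 = Round(s_1, k_1) = 0x56D2
s_3 = Round(s_2, k_2) = 0xD2F7
s_4 = Round(s_3, k_3) = 0xF782
s_5 = Round(s_4, k_4) = 0x8289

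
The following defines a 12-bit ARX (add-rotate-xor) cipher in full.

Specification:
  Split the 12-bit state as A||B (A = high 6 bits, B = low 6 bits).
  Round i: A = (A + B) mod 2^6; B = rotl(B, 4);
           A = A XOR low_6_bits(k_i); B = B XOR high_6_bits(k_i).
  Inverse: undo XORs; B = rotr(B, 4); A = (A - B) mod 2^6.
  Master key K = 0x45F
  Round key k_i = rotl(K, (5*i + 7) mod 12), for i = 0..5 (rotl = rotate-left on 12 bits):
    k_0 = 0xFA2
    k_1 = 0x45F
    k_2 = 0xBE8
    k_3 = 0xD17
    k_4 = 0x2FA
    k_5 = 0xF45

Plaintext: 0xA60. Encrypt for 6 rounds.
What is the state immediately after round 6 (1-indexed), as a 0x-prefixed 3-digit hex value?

0x6BC

s_0 = plaintext = 0xA60
s_1 = Round(s_0, k_0) = 0xAF6
s_2 = Round(s_1, k_1) = 0xFBC
s_3 = Round(s_2, k_2) = 0x4A0
s_4 = Round(s_3, k_3) = 0x97C
s_5 = Round(s_4, k_4) = 0x6C4
s_6 = Round(s_5, k_5) = 0x6BC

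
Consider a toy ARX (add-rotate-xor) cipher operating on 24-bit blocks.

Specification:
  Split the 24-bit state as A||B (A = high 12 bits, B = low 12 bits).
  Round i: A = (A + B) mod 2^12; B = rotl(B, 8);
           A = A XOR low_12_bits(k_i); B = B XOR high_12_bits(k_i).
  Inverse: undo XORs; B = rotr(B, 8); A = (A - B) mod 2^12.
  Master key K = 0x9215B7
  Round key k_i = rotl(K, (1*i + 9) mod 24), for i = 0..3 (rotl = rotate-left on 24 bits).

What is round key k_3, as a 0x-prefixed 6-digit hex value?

0x5B7921

K = 0x9215B7
k_0 = rotl(K, (1*0+9) mod 24) = rotl(K, 9) = 0x2B6F24
k_1 = rotl(K, (1*1+9) mod 24) = rotl(K, 10) = 0x56DE48
k_2 = rotl(K, (1*2+9) mod 24) = rotl(K, 11) = 0xADBC90
k_3 = rotl(K, (1*3+9) mod 24) = rotl(K, 12) = 0x5B7921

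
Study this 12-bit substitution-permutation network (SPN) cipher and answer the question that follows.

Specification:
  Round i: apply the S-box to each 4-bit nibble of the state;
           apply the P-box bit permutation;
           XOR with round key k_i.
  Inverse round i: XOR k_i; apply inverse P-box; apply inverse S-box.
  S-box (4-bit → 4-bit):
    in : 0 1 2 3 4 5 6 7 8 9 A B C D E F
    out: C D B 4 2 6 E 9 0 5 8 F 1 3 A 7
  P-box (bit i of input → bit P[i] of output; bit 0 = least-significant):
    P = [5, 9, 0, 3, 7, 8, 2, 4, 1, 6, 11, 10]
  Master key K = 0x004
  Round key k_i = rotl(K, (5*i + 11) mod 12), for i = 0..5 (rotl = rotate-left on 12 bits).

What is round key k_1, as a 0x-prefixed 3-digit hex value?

K = 0x004
k_0 = rotl(K, (5*0+11) mod 12) = rotl(K, 11) = 0x002
k_1 = rotl(K, (5*1+11) mod 12) = rotl(K, 4) = 0x040

0x040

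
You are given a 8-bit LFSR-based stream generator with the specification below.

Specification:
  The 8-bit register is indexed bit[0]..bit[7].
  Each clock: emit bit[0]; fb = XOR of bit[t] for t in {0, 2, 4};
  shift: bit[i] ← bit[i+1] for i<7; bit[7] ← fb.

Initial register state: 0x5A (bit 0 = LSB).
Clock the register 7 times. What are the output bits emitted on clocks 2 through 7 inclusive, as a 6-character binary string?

101101

reg_0 = 0x5A
clock 1: out=0, reg = 0xAD
clock 2: out=1, reg = 0x56
clock 3: out=0, reg = 0x2B
clock 4: out=1, reg = 0x95
clock 5: out=1, reg = 0xCA
clock 6: out=0, reg = 0x65
clock 7: out=1, reg = 0x32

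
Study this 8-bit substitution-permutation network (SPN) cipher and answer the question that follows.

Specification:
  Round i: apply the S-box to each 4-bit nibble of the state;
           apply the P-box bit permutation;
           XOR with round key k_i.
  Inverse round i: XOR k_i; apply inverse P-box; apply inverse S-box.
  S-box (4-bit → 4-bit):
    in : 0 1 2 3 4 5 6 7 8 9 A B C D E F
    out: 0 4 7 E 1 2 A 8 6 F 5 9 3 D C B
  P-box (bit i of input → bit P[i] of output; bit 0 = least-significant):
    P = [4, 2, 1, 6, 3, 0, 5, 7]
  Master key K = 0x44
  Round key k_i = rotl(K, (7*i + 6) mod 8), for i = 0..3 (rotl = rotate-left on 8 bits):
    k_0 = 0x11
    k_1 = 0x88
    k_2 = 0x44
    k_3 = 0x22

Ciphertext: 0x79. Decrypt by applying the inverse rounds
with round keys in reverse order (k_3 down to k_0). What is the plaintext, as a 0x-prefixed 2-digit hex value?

s_0 = ciphertext = 0x79
s_1 = InvRound(s_0, k_3) = 0xCD
s_2 = InvRound(s_1, k_2) = 0xF0
s_3 = InvRound(s_2, k_1) = 0xAB
s_4 = InvRound(s_3, k_0) = 0xDA

0xDA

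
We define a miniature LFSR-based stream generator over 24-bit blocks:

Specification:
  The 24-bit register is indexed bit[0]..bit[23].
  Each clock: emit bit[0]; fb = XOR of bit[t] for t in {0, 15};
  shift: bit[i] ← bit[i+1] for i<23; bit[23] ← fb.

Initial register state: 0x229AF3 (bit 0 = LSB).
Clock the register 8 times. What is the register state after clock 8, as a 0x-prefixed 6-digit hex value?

0xB6229A

reg_0 = 0x229AF3
clock 1: out=1, reg = 0x114D79
clock 2: out=1, reg = 0x88A6BC
clock 3: out=0, reg = 0xC4535E
clock 4: out=0, reg = 0x6229AF
clock 5: out=1, reg = 0xB114D7
clock 6: out=1, reg = 0xD88A6B
clock 7: out=1, reg = 0x6C4535
clock 8: out=1, reg = 0xB6229A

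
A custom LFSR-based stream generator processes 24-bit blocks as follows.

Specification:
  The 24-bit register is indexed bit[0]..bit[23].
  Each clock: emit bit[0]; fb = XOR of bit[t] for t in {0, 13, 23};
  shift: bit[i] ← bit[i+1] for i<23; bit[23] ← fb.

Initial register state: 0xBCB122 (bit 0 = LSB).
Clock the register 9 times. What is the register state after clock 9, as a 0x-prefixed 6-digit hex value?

reg_0 = 0xBCB122
clock 1: out=0, reg = 0x5E5891
clock 2: out=1, reg = 0xAF2C48
clock 3: out=0, reg = 0x579624
clock 4: out=0, reg = 0x2BCB12
clock 5: out=0, reg = 0x15E589
clock 6: out=1, reg = 0x0AF2C4
clock 7: out=0, reg = 0x857962
clock 8: out=0, reg = 0x42BCB1
clock 9: out=1, reg = 0x215E58

0x215E58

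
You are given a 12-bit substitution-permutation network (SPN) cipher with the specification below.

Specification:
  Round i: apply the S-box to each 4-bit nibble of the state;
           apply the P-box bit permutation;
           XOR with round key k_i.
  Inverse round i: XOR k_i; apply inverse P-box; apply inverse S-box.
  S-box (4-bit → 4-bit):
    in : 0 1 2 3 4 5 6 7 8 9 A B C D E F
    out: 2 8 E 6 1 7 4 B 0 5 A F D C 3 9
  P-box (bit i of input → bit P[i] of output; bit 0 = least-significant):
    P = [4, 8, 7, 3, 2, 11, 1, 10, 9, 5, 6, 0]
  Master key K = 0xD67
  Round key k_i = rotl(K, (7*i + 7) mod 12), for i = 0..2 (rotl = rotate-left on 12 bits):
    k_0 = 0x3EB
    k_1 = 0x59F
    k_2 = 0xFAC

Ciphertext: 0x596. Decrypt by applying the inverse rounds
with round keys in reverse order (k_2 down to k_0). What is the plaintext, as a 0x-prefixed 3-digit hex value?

s_0 = ciphertext = 0x596
s_1 = InvRound(s_0, k_2) = 0xE3F
s_2 = InvRound(s_1, k_1) = 0xE03
s_3 = InvRound(s_2, k_0) = 0x3A2

0x3A2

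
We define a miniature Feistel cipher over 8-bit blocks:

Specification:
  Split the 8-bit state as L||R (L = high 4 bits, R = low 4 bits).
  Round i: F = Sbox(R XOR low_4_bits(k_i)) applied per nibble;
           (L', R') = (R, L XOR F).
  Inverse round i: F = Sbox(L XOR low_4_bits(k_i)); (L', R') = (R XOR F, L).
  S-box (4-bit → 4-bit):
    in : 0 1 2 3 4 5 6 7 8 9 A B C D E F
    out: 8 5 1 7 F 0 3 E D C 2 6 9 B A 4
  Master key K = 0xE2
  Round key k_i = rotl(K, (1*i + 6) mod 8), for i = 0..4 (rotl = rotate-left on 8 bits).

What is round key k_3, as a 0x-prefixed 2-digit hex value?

K = 0xE2
k_0 = rotl(K, (1*0+6) mod 8) = rotl(K, 6) = 0xB8
k_1 = rotl(K, (1*1+6) mod 8) = rotl(K, 7) = 0x71
k_2 = rotl(K, (1*2+6) mod 8) = rotl(K, 0) = 0xE2
k_3 = rotl(K, (1*3+6) mod 8) = rotl(K, 1) = 0xC5

0xC5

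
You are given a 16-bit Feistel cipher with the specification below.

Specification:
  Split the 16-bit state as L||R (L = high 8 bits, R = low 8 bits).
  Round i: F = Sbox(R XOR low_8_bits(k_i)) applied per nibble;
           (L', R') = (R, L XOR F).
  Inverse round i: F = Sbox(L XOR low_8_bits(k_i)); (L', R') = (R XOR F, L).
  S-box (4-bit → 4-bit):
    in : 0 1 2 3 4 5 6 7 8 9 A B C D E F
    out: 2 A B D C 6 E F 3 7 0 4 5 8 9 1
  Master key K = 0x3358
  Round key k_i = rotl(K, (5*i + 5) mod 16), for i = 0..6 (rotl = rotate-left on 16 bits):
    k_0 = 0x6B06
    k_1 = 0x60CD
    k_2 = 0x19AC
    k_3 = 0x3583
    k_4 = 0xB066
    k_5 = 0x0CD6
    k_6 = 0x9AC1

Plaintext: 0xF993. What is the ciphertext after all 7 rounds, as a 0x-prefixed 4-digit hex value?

s_0 = plaintext = 0xF993
s_1 = Round(s_0, k_0) = 0x938F
s_2 = Round(s_1, k_1) = 0x8F58
s_3 = Round(s_2, k_2) = 0x5893
s_4 = Round(s_3, k_3) = 0x93FA
s_5 = Round(s_4, k_4) = 0xFAE6
s_6 = Round(s_5, k_5) = 0xE628
s_7 = Round(s_6, k_6) = 0x2871

0x2871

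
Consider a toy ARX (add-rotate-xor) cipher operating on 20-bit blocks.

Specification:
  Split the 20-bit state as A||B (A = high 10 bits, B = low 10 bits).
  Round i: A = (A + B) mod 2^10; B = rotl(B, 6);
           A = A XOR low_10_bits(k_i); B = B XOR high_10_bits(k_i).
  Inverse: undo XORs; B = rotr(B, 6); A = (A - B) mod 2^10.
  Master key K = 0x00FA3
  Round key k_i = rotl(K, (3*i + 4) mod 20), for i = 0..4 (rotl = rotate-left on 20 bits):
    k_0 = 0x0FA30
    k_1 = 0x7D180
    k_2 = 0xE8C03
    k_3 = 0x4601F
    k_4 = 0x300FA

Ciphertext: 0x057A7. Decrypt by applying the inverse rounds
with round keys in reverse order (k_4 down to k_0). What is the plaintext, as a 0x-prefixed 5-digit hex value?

s_0 = ciphertext = 0x057A7
s_1 = InvRound(s_0, k_4) = 0x9CA7D
s_2 = InvRound(s_1, k_3) = 0x0425D
s_3 = InvRound(s_2, k_2) = 0x0B3E7
s_4 = InvRound(s_3, k_1) = 0x1D138
s_5 = InvRound(s_4, k_0) = 0x78064

0x78064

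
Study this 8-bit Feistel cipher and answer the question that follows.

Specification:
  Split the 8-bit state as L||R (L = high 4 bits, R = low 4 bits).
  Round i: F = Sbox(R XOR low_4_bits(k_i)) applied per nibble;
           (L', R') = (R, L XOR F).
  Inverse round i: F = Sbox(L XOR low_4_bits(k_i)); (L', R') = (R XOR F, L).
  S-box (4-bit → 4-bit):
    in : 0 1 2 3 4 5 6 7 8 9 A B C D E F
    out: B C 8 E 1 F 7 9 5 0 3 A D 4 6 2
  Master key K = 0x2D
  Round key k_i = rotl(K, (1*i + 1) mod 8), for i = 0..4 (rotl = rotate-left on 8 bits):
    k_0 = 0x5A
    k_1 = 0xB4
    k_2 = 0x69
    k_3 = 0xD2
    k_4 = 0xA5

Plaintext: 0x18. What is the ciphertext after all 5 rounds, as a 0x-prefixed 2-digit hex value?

0xD3

s_0 = plaintext = 0x18
s_1 = Round(s_0, k_0) = 0x89
s_2 = Round(s_1, k_1) = 0x9C
s_3 = Round(s_2, k_2) = 0xC6
s_4 = Round(s_3, k_3) = 0x6D
s_5 = Round(s_4, k_4) = 0xD3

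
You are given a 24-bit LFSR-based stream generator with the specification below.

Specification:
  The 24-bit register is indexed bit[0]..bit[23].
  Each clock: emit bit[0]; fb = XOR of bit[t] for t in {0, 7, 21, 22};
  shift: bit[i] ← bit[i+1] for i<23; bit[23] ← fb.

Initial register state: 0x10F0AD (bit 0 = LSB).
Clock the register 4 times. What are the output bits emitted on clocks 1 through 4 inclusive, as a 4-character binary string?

1011

reg_0 = 0x10F0AD
clock 1: out=1, reg = 0x087856
clock 2: out=0, reg = 0x043C2B
clock 3: out=1, reg = 0x821E15
clock 4: out=1, reg = 0xC10F0A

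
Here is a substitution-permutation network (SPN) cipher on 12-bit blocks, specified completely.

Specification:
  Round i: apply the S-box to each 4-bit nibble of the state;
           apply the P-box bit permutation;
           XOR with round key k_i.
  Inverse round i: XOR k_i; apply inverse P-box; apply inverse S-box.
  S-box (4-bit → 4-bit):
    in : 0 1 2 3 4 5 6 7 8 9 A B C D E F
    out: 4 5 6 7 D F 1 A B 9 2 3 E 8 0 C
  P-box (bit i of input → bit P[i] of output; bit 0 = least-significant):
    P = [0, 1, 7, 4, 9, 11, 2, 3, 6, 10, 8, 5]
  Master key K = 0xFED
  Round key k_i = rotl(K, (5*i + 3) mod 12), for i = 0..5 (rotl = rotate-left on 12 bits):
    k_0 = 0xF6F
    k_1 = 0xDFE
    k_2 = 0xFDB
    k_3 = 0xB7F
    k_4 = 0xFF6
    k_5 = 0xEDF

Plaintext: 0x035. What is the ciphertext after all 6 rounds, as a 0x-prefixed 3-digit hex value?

0x8CE

s_0 = plaintext = 0x035
s_1 = Round(s_0, k_0) = 0x4F8
s_2 = Round(s_1, k_1) = 0xC81
s_3 = Round(s_2, k_2) = 0x072
s_4 = Round(s_3, k_3) = 0x2F5
s_5 = Round(s_4, k_4) = 0xA69
s_6 = Round(s_5, k_5) = 0x8CE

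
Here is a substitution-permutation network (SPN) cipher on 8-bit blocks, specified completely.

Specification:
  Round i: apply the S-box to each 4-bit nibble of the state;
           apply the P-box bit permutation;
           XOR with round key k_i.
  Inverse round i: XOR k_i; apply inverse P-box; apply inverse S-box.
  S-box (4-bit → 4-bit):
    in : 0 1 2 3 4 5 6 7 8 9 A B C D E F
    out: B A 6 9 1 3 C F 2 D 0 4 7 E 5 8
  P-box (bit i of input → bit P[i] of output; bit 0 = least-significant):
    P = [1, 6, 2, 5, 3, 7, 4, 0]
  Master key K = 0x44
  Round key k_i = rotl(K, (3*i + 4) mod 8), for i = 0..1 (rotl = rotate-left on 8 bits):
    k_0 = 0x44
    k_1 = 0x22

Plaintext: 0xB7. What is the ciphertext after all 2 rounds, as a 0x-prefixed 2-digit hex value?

0x6F

s_0 = plaintext = 0xB7
s_1 = Round(s_0, k_0) = 0x32
s_2 = Round(s_1, k_1) = 0x6F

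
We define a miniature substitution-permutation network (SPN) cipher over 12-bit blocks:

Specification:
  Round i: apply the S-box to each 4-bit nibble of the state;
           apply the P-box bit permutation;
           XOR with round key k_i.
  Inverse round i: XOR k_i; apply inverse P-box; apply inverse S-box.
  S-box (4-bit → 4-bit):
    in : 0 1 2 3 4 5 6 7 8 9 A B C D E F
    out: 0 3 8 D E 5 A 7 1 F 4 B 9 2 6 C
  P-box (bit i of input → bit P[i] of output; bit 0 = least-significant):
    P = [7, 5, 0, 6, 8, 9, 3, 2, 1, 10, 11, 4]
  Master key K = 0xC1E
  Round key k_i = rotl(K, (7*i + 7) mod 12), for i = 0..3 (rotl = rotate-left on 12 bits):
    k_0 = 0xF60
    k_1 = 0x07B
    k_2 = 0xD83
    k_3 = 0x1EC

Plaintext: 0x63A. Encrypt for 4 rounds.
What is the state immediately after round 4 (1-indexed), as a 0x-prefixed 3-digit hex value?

s_0 = plaintext = 0x63A
s_1 = Round(s_0, k_0) = 0xA7D
s_2 = Round(s_1, k_1) = 0xB53
s_3 = Round(s_2, k_2) = 0x858
s_4 = Round(s_3, k_3) = 0x066

0x066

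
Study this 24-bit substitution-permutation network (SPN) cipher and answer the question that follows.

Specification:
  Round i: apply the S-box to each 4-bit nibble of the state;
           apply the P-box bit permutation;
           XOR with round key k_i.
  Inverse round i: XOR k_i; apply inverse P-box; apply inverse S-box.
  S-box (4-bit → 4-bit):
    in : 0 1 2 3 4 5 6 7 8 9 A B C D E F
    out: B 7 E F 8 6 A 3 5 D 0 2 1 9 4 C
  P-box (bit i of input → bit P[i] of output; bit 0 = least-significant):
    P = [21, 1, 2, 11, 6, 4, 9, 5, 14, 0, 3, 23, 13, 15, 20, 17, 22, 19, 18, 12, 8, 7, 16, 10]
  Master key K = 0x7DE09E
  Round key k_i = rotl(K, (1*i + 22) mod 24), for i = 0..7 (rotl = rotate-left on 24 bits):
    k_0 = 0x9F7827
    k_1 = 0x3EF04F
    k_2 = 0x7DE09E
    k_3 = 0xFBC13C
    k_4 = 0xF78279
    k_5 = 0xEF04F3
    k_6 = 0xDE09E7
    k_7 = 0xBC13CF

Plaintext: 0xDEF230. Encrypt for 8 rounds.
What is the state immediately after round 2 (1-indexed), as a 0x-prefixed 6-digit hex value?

0x5B06DE

s_0 = plaintext = 0xDEF230
s_1 = Round(s_0, k_0) = 0x29775C
s_2 = Round(s_1, k_1) = 0x5B06DE
s_3 = Round(s_2, k_2) = 0xF6407B
s_4 = Round(s_3, k_3) = 0x70956F
s_5 = Round(s_4, k_4) = 0xADBBC4
s_6 = Round(s_5, k_5) = 0xAF9CB2
s_7 = Round(s_6, k_6) = 0xC871F1
s_8 = Round(s_7, k_7) = 0xD8F0E0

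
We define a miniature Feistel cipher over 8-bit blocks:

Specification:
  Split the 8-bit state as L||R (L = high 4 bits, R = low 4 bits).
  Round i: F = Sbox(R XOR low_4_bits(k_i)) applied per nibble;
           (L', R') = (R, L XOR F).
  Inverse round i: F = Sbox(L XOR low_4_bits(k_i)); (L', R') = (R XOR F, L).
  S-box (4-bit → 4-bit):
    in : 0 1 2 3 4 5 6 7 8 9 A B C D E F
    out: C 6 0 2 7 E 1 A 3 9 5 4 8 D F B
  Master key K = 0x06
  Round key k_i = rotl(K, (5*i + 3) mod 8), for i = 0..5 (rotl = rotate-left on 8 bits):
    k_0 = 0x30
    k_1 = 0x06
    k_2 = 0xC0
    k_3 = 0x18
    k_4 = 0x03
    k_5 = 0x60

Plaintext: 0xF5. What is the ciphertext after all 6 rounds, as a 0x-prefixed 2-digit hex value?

0x2F

s_0 = plaintext = 0xF5
s_1 = Round(s_0, k_0) = 0x51
s_2 = Round(s_1, k_1) = 0x1F
s_3 = Round(s_2, k_2) = 0xFA
s_4 = Round(s_3, k_3) = 0xAF
s_5 = Round(s_4, k_4) = 0xF2
s_6 = Round(s_5, k_5) = 0x2F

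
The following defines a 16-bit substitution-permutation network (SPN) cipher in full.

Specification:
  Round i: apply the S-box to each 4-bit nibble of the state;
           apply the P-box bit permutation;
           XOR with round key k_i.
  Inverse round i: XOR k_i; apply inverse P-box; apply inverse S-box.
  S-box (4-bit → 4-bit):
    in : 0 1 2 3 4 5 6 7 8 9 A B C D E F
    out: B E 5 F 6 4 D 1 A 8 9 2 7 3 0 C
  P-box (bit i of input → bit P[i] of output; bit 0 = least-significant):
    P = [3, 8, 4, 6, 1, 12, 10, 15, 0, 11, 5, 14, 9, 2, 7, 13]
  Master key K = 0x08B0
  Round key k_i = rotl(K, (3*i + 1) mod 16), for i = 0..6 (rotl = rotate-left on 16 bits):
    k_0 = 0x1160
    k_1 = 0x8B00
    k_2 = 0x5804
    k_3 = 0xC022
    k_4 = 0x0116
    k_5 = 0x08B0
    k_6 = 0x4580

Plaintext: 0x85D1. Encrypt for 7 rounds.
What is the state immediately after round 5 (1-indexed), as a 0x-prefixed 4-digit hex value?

0xED12

s_0 = plaintext = 0x85D1
s_1 = Round(s_0, k_0) = 0x2016
s_2 = Round(s_1, k_1) = 0x55D9
s_3 = Round(s_2, k_2) = 0x48E6
s_4 = Round(s_3, k_3) = 0x88FE
s_5 = Round(s_4, k_4) = 0xED12
s_6 = Round(s_5, k_5) = 0x94A9
s_7 = Round(s_6, k_6) = 0xEDE2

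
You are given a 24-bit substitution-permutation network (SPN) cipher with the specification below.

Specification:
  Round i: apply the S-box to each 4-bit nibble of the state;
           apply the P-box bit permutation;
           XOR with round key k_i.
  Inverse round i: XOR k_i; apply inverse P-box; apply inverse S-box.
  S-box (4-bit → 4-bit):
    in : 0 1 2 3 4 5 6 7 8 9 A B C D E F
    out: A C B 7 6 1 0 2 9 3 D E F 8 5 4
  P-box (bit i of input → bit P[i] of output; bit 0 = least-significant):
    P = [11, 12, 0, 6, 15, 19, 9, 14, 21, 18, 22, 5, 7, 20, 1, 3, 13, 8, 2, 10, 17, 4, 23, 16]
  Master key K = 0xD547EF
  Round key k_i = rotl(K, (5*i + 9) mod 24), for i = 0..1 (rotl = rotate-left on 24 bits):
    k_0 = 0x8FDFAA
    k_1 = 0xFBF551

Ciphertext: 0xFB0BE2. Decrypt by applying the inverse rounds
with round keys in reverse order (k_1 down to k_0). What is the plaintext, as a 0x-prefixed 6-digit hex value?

0xA503F4

s_0 = ciphertext = 0xFB0BE2
s_1 = InvRound(s_0, k_1) = 0x78EDA3
s_2 = InvRound(s_1, k_0) = 0xA503F4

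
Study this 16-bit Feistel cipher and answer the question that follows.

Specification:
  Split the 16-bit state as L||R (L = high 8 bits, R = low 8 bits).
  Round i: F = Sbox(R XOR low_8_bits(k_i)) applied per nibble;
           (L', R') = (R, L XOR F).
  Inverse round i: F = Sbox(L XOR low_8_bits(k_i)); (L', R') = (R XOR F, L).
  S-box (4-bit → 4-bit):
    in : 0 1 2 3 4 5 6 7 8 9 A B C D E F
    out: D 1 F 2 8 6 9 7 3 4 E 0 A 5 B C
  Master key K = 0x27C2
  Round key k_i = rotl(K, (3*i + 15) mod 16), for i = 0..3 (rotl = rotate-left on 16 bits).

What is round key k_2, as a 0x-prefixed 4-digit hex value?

K = 0x27C2
k_0 = rotl(K, (3*0+15) mod 16) = rotl(K, 15) = 0x13E1
k_1 = rotl(K, (3*1+15) mod 16) = rotl(K, 2) = 0x9F08
k_2 = rotl(K, (3*2+15) mod 16) = rotl(K, 5) = 0xF844

0xF844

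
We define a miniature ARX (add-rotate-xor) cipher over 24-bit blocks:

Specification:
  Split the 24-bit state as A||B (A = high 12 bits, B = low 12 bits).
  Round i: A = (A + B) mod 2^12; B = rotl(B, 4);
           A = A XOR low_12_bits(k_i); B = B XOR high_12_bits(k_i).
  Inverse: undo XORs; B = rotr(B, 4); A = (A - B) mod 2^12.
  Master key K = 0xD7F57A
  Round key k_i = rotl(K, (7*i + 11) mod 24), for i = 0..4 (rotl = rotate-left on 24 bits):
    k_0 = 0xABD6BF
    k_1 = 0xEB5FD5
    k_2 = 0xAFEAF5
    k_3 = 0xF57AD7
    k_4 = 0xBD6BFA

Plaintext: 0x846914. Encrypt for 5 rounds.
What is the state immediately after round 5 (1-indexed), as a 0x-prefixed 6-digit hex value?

s_0 = plaintext = 0x846914
s_1 = Round(s_0, k_0) = 0x7E5BF4
s_2 = Round(s_1, k_1) = 0xC0C1FE
s_3 = Round(s_2, k_2) = 0x4FF51F
s_4 = Round(s_3, k_3) = 0x0C9EA2
s_5 = Round(s_4, k_4) = 0x4911F8

0x4911F8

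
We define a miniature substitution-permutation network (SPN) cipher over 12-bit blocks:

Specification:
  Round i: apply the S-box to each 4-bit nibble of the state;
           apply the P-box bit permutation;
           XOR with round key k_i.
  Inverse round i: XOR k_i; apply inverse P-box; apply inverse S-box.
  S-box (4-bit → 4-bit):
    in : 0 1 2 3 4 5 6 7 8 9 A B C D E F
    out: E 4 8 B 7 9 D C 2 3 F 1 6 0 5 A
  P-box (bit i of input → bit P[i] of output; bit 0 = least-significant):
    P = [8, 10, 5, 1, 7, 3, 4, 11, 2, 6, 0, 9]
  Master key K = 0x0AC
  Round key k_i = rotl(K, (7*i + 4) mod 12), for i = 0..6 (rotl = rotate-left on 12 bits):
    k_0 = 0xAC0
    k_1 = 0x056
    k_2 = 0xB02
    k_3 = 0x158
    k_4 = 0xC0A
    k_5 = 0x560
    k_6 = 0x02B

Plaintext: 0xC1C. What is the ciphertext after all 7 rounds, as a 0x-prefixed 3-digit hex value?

0xD44

s_0 = plaintext = 0xC1C
s_1 = Round(s_0, k_0) = 0xEB1
s_2 = Round(s_1, k_1) = 0x0F3
s_3 = Round(s_2, k_2) = 0x449
s_4 = Round(s_3, k_3) = 0x485
s_5 = Round(s_4, k_4) = 0xD45
s_6 = Round(s_5, k_5) = 0x4FA
s_7 = Round(s_6, k_6) = 0xD44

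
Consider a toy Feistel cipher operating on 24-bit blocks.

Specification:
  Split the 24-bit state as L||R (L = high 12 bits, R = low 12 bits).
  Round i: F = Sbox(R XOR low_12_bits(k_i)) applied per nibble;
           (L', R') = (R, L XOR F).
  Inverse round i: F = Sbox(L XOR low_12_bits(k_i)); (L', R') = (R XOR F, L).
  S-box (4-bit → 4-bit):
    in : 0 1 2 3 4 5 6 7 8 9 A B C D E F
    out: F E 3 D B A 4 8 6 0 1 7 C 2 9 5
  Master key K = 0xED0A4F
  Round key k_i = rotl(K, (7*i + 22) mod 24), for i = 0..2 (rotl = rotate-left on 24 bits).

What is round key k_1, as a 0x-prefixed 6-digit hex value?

0xA149FD

K = 0xED0A4F
k_0 = rotl(K, (7*0+22) mod 24) = rotl(K, 22) = 0xFB4293
k_1 = rotl(K, (7*1+22) mod 24) = rotl(K, 5) = 0xA149FD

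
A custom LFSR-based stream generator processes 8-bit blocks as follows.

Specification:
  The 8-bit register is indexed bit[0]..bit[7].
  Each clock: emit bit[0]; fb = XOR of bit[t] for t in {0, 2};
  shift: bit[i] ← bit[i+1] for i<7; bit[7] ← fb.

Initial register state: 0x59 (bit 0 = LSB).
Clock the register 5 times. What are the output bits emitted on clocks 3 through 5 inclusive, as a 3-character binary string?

011

reg_0 = 0x59
clock 1: out=1, reg = 0xAC
clock 2: out=0, reg = 0xD6
clock 3: out=0, reg = 0xEB
clock 4: out=1, reg = 0xF5
clock 5: out=1, reg = 0x7A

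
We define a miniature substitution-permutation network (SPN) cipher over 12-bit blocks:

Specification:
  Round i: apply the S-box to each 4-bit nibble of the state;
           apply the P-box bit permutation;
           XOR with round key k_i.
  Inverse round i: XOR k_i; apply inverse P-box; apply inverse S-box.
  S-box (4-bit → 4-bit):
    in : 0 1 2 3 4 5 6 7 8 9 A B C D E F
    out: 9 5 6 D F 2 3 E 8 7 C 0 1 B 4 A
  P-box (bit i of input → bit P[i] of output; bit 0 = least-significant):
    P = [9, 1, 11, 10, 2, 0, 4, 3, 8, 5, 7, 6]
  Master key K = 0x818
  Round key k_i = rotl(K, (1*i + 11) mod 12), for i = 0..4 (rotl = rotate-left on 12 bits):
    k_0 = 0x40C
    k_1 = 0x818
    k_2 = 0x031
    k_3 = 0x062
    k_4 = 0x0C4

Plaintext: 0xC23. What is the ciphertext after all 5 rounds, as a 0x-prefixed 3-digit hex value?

0x7F5

s_0 = plaintext = 0xC23
s_1 = Round(s_0, k_0) = 0xB1D
s_2 = Round(s_1, k_1) = 0xE0E
s_3 = Round(s_2, k_2) = 0x8BD
s_4 = Round(s_3, k_3) = 0x620
s_5 = Round(s_4, k_4) = 0x7F5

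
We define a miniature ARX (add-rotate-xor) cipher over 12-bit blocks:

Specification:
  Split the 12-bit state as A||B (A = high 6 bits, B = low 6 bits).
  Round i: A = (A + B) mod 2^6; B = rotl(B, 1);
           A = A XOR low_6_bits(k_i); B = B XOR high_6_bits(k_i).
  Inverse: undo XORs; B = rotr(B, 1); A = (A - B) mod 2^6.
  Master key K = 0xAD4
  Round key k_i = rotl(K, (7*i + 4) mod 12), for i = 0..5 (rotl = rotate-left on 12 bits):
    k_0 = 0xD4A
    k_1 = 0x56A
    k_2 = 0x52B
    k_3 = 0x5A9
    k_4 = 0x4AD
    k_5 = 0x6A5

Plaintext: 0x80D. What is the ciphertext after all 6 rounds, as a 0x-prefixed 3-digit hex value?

s_0 = plaintext = 0x80D
s_1 = Round(s_0, k_0) = 0x9EF
s_2 = Round(s_1, k_1) = 0xF0A
s_3 = Round(s_2, k_2) = 0xB40
s_4 = Round(s_3, k_3) = 0x116
s_5 = Round(s_4, k_4) = 0xDFE
s_6 = Round(s_5, k_5) = 0x427

0x427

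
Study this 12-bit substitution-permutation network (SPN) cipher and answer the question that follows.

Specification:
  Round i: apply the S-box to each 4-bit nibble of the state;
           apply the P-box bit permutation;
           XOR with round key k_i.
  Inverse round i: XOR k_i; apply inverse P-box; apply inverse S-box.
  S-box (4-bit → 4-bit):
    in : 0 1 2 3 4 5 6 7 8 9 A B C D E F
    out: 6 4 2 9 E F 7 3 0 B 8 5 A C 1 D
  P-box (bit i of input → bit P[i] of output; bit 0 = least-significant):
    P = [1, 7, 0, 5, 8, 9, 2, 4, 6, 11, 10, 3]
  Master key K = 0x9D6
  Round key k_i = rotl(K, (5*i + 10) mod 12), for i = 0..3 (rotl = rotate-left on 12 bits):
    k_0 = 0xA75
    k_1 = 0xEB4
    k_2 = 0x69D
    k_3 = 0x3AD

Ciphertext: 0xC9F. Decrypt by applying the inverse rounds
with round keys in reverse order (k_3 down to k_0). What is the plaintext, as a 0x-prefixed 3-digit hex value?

0x31C

s_0 = ciphertext = 0xC9F
s_1 = InvRound(s_0, k_3) = 0x093
s_2 = InvRound(s_1, k_2) = 0xD0E
s_3 = InvRound(s_2, k_1) = 0xA99
s_4 = InvRound(s_3, k_0) = 0x31C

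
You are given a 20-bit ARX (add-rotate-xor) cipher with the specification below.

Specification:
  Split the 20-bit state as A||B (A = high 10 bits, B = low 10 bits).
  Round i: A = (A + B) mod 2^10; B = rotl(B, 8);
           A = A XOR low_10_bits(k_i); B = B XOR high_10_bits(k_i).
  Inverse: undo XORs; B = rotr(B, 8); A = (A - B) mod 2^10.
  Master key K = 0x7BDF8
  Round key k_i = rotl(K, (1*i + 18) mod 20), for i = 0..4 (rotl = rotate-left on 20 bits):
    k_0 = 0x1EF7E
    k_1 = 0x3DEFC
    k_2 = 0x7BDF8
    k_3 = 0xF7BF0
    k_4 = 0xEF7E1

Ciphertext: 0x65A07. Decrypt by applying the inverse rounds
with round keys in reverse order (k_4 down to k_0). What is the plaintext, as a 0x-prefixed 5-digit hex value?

0xBFA0C

s_0 = ciphertext = 0x65A07
s_1 = InvRound(s_0, k_4) = 0xE3AE9
s_2 = InvRound(s_1, k_3) = 0xE84DD
s_3 = InvRound(s_2, k_2) = 0x640C9
s_4 = InvRound(s_3, k_1) = 0x9D0F8
s_5 = InvRound(s_4, k_0) = 0xBFA0C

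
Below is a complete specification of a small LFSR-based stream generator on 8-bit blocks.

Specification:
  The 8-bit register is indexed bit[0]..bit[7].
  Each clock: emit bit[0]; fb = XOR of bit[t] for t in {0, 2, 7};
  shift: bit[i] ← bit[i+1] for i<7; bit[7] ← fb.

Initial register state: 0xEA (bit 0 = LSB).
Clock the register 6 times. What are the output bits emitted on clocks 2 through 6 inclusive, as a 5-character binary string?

reg_0 = 0xEA
clock 1: out=0, reg = 0xF5
clock 2: out=1, reg = 0xFA
clock 3: out=0, reg = 0xFD
clock 4: out=1, reg = 0xFE
clock 5: out=0, reg = 0x7F
clock 6: out=1, reg = 0x3F

10101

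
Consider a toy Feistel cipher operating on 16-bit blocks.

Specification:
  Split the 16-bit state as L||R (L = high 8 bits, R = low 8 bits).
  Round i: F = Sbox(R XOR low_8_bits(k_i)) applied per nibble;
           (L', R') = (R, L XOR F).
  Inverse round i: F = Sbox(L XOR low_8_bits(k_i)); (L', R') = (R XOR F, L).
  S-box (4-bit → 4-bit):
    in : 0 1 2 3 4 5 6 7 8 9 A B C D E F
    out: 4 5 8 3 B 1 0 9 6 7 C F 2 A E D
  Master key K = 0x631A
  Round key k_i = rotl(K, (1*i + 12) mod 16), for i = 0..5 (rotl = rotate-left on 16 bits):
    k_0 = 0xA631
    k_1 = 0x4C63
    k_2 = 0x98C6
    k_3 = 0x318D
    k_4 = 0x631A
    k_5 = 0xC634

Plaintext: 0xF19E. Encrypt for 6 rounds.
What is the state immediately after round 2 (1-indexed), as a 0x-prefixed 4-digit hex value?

s_0 = plaintext = 0xF19E
s_1 = Round(s_0, k_0) = 0x9E3C
s_2 = Round(s_1, k_1) = 0x3C83
s_3 = Round(s_2, k_2) = 0x838D
s_4 = Round(s_3, k_3) = 0x8DC7
s_5 = Round(s_4, k_4) = 0xC727
s_6 = Round(s_5, k_5) = 0x2794

0x3C83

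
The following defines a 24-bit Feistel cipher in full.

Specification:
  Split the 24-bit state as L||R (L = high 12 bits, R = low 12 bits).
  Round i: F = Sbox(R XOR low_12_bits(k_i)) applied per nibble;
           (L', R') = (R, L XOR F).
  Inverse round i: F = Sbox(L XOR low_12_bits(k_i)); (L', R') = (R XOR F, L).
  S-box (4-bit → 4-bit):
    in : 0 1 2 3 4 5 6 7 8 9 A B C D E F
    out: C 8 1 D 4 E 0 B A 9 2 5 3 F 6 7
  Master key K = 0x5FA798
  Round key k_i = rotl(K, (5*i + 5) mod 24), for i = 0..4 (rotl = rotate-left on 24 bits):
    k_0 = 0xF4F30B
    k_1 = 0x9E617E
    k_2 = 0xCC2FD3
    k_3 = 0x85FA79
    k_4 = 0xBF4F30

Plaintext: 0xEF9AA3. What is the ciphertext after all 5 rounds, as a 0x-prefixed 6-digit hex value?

0x7C3349

s_0 = plaintext = 0xEF9AA3
s_1 = Round(s_0, k_0) = 0xAA37D3
s_2 = Round(s_1, k_1) = 0x7D3A8C
s_3 = Round(s_2, k_2) = 0xA8C934
s_4 = Round(s_3, k_3) = 0x9347C3
s_5 = Round(s_4, k_4) = 0x7C3349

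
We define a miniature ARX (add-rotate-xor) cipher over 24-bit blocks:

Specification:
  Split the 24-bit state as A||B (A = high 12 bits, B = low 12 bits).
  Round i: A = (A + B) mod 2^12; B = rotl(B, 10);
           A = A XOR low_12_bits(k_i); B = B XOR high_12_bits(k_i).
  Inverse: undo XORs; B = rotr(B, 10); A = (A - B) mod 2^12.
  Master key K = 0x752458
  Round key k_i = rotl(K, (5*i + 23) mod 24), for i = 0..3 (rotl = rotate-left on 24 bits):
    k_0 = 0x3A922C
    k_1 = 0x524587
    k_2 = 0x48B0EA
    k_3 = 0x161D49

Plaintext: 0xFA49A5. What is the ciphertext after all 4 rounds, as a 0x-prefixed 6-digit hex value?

0x0F3806

s_0 = plaintext = 0xFA49A5
s_1 = Round(s_0, k_0) = 0xB655C0
s_2 = Round(s_1, k_1) = 0x4A2454
s_3 = Round(s_2, k_2) = 0x81C59E
s_4 = Round(s_3, k_3) = 0x0F3806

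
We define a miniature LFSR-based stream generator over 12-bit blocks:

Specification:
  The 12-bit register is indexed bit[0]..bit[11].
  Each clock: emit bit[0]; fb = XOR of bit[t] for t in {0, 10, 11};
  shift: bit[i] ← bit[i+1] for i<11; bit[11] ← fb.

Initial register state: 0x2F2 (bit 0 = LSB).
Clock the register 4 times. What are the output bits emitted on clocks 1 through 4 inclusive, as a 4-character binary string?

0100

reg_0 = 0x2F2
clock 1: out=0, reg = 0x179
clock 2: out=1, reg = 0x8BC
clock 3: out=0, reg = 0xC5E
clock 4: out=0, reg = 0x62F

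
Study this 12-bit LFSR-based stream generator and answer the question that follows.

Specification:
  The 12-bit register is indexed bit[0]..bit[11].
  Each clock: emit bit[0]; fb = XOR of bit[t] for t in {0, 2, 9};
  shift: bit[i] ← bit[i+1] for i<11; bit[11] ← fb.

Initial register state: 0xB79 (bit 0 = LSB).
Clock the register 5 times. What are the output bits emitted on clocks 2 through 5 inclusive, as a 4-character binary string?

reg_0 = 0xB79
clock 1: out=1, reg = 0x5BC
clock 2: out=0, reg = 0xADE
clock 3: out=0, reg = 0x56F
clock 4: out=1, reg = 0x2B7
clock 5: out=1, reg = 0x95B

0011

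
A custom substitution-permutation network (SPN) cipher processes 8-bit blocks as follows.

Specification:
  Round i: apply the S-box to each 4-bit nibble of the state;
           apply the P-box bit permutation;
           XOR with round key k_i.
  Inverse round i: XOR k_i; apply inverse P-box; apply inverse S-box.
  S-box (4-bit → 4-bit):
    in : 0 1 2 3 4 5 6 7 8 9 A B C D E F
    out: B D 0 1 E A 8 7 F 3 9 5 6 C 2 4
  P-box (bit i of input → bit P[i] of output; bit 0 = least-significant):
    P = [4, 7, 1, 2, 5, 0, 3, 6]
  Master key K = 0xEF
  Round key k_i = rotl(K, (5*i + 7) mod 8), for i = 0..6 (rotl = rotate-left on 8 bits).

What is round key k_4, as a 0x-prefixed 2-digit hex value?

K = 0xEF
k_0 = rotl(K, (5*0+7) mod 8) = rotl(K, 7) = 0xF7
k_1 = rotl(K, (5*1+7) mod 8) = rotl(K, 4) = 0xFE
k_2 = rotl(K, (5*2+7) mod 8) = rotl(K, 1) = 0xDF
k_3 = rotl(K, (5*3+7) mod 8) = rotl(K, 6) = 0xFB
k_4 = rotl(K, (5*4+7) mod 8) = rotl(K, 3) = 0x7F

0x7F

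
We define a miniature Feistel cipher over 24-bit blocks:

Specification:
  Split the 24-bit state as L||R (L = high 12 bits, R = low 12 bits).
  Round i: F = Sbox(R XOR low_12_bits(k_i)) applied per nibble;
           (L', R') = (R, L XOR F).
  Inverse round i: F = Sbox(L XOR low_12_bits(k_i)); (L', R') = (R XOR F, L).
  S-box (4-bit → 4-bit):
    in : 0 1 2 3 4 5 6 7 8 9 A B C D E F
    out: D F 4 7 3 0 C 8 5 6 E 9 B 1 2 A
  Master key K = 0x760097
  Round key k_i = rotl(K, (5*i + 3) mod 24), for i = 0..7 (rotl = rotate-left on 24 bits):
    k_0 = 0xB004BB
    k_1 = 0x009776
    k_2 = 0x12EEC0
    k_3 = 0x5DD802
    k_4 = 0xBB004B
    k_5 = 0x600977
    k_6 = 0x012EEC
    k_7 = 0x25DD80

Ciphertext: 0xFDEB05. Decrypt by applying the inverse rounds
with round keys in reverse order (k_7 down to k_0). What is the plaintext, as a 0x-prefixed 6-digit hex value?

0xBE94B5

s_0 = ciphertext = 0xFDEB05
s_1 = InvRound(s_0, k_7) = 0xF07FDE
s_2 = InvRound(s_1, k_6) = 0x0F7F07
s_3 = InvRound(s_2, k_5) = 0x95A0F7
s_4 = InvRound(s_3, k_4) = 0x60895A
s_5 = InvRound(s_4, k_3) = 0xB84608
s_6 = InvRound(s_5, k_2) = 0x63BB84
s_7 = InvRound(s_6, k_1) = 0x4B563B
s_8 = InvRound(s_7, k_0) = 0xBE94B5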